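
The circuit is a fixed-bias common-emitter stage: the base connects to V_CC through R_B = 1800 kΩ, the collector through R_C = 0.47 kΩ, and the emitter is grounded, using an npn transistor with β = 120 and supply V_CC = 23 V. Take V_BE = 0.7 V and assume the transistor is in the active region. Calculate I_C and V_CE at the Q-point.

I_C ≈ 1.5 mA, V_CE ≈ 22 V

Base loop: V_CC = I_B·R_B + V_BE, so I_B = (23 − 0.7)/1800 kΩ = 0.0124 mA.
In the active region I_C = β·I_B = 120 × 0.0124 = 1.49 mA.
Collector loop: V_CE = V_CC − I_C·R_C = 23 − 1.49×0.47 = 22.3 V.
Since V_CE = 22.3 V > V_CE(sat) ≈ 0.2 V, the transistor is in the active region as assumed.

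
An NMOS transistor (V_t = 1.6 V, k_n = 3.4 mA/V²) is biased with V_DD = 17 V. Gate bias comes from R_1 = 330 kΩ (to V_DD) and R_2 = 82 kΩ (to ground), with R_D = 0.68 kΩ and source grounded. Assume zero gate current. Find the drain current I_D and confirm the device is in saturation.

V_G = V_DD·R_2/(R_1+R_2) = 17×82/412 = 3.38 V. With the source grounded, V_GS = V_G = 3.38 V.
Assume saturation: I_D = (k_n/2)(V_GS − V_t)² = (3.4/2)×(3.38 − 1.6)² = 1.7×1.78² = 5.41 mA.
V_DS = V_DD − I_D·R_D = 17 − 5.41×0.68 = 13.3 V.
Saturation requires V_DS ≥ V_GS − V_t = 1.78 V; 13.3 ≥ 1.78 ✓.

I_D ≈ 5.4 mA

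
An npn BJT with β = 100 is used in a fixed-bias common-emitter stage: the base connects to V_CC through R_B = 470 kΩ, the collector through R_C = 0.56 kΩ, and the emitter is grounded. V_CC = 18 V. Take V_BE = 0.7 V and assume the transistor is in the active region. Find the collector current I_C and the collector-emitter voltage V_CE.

I_C ≈ 3.7 mA, V_CE ≈ 16 V

Base loop: V_CC = I_B·R_B + V_BE, so I_B = (18 − 0.7)/470 kΩ = 0.0368 mA.
In the active region I_C = β·I_B = 100 × 0.0368 = 3.68 mA.
Collector loop: V_CE = V_CC − I_C·R_C = 18 − 3.68×0.56 = 15.9 V.
Since V_CE = 15.9 V > V_CE(sat) ≈ 0.2 V, the transistor is in the active region as assumed.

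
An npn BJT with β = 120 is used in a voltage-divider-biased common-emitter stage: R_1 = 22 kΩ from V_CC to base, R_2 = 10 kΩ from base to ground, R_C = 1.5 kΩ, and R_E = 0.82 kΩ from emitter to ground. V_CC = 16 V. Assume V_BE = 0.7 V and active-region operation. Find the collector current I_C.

Thevenize the base divider: V_Th = V_CC·R_2/(R_1+R_2) = 16×10/32 = 5 V, R_Th = R_1‖R_2 = 6.88 kΩ.
Base-emitter loop: V_Th = I_B·R_Th + V_BE + (β+1)I_B·R_E, so I_B = (5 − 0.7) / (6.88 + 121×0.82) = 0.0405 mA.
I_C = β·I_B = 120×0.0405 = 4.86 mA, and I_E = (β+1)I_B = 4.9 mA.
V_CE = V_CC − I_C·R_C − I_E·R_E = 16 − 4.86×1.5 − 4.9×0.82 = 4.68 V.
V_CE = 4.68 V > 0.2 V confirms active-region operation.

I_C ≈ 4.9 mA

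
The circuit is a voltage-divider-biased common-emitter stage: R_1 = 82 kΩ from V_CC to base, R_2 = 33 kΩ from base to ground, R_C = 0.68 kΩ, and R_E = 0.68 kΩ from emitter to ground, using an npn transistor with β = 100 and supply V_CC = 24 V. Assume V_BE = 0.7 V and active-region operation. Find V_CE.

V_CE ≈ 15 V

Thevenize the base divider: V_Th = V_CC·R_2/(R_1+R_2) = 24×33/115 = 6.89 V, R_Th = R_1‖R_2 = 23.5 kΩ.
Base-emitter loop: V_Th = I_B·R_Th + V_BE + (β+1)I_B·R_E, so I_B = (6.89 − 0.7) / (23.5 + 101×0.68) = 0.0671 mA.
I_C = β·I_B = 100×0.0671 = 6.71 mA, and I_E = (β+1)I_B = 6.78 mA.
V_CE = V_CC − I_C·R_C − I_E·R_E = 24 − 6.71×0.68 − 6.78×0.68 = 14.8 V.
V_CE = 14.8 V > 0.2 V confirms active-region operation.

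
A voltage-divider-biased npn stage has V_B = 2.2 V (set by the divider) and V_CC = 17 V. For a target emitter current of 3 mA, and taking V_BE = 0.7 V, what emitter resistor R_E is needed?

R_E ≈ 0.5 kΩ

V_E = V_B − V_BE = 2.2 − 0.7 = 1.5 V.
R_E = V_E / I_E = 1.5 / 3 = 0.5 kΩ.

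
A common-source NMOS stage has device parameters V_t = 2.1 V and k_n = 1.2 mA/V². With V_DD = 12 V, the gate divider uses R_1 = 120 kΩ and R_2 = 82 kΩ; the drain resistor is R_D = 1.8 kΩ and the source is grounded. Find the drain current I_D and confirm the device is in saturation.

V_G = V_DD·R_2/(R_1+R_2) = 12×82/202 = 4.87 V. With the source grounded, V_GS = V_G = 4.87 V.
Assume saturation: I_D = (k_n/2)(V_GS − V_t)² = (1.2/2)×(4.87 − 2.1)² = 0.6×2.77² = 4.61 mA.
V_DS = V_DD − I_D·R_D = 12 − 4.61×1.8 = 3.71 V.
Saturation requires V_DS ≥ V_GS − V_t = 2.77 V; 3.71 ≥ 2.77 ✓.

I_D ≈ 4.6 mA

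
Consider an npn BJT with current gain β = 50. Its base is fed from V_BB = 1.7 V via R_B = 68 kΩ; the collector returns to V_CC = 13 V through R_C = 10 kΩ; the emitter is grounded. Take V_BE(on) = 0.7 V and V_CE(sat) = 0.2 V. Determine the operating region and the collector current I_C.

Assume active. Base-emitter loop: I_B = (V_BB − V_BE)/R_B = (1.7 − 0.7)/68 = 0.0147 mA.
I_C = β·I_B = 50×0.0147 = 0.735 mA.
V_CE = V_CC − I_C·R_C = 13 − 0.735×10 = 5.65 V > V_CE(sat), so the active-region assumption holds.

active; I_C ≈ 0.74 mA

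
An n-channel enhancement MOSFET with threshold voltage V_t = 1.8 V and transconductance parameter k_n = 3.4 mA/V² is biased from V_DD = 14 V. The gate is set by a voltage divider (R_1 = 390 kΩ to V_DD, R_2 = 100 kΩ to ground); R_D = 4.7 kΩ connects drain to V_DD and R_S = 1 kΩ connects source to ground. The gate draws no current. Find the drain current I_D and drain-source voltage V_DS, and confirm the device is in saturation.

I_D ≈ 0.51 mA, V_DS ≈ 11 V

V_G = V_DD·R_2/(R_1+R_2) = 14×100/490 = 2.86 V.
Assume saturation: I_D = (k_n/2)(V_GS − V_t)² with V_GS = V_G − I_D·R_S = 2.86 − 1·I_D.
Substituting gives 1.7·I_D² − 4.59·I_D + 1.9 = 0, with roots I_D = 0.51 or 2.19 mA.
The root I_D = 2.19 mA gives V_GS = 0.664 V ≤ V_t, so take I_D = 0.51 mA.
Then V_GS = 2.35 V and V_DS = V_DD − I_D(R_D+R_S) = 14 − 0.51×5.7 = 11.1 V.
Saturation requires V_DS ≥ V_GS − V_t = 0.548 V; 11.1 ≥ 0.548 ✓.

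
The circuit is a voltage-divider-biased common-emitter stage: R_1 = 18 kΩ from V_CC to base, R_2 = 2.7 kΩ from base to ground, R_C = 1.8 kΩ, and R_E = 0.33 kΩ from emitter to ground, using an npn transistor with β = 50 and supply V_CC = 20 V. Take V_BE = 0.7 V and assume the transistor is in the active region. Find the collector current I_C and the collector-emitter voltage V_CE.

Thevenize the base divider: V_Th = V_CC·R_2/(R_1+R_2) = 20×2.7/20.7 = 2.61 V, R_Th = R_1‖R_2 = 2.35 kΩ.
Base-emitter loop: V_Th = I_B·R_Th + V_BE + (β+1)I_B·R_E, so I_B = (2.61 − 0.7) / (2.35 + 51×0.33) = 0.0995 mA.
I_C = β·I_B = 50×0.0995 = 4.98 mA, and I_E = (β+1)I_B = 5.08 mA.
V_CE = V_CC − I_C·R_C − I_E·R_E = 20 − 4.98×1.8 − 5.08×0.33 = 9.37 V.
V_CE = 9.37 V > 0.2 V confirms active-region operation.

I_C ≈ 5 mA, V_CE ≈ 9.4 V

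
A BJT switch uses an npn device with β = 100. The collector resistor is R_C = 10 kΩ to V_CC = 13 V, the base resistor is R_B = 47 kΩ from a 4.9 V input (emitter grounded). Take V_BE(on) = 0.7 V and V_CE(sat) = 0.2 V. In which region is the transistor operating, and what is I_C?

Assume active: I_B = (4.9 − 0.7)/47 = 0.0894 mA, giving I_C = β·I_B = 8.94 mA.
But then V_CE = 13 − 8.94×10 = -76.4 V < V_CE(sat) = 0.2 V — impossible in the active region.
So the transistor is saturated. With V_CE = 0.2 V, I_C = (V_CC − 0.2)/R_C = 12.8/10 = 1.28 mA.
Check: β·I_B = 8.94 mA > I_C = 1.28 mA, confirming saturation.

saturation; I_C ≈ 1.3 mA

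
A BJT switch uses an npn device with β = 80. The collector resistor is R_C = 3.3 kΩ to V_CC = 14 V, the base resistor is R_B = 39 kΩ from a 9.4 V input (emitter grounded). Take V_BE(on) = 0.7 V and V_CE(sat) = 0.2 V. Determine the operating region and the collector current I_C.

Assume active: I_B = (9.4 − 0.7)/39 = 0.223 mA, giving I_C = β·I_B = 17.8 mA.
But then V_CE = 14 − 17.8×3.3 = -44.9 V < V_CE(sat) = 0.2 V — impossible in the active region.
So the transistor is saturated. With V_CE = 0.2 V, I_C = (V_CC − 0.2)/R_C = 13.8/3.3 = 4.18 mA.
Check: β·I_B = 17.8 mA > I_C = 4.18 mA, confirming saturation.

saturation; I_C ≈ 4.2 mA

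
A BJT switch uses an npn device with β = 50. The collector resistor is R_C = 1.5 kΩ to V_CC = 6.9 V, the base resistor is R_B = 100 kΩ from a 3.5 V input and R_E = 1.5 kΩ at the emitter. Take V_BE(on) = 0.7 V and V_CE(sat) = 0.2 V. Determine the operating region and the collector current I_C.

active; I_C ≈ 0.79 mA

Assume active. Base-emitter loop: I_B = (V_BB − V_BE)/(R_B + (β+1)R_E) = (3.5 − 0.7)/(100 + 51×1.5) = 0.0159 mA.
I_C = β·I_B = 50×0.0159 = 0.793 mA.
V_CE = V_CC − I_C·R_C − I_E·R_E = 6.9 − 0.793×1.5 − 0.809×1.5 = 4.5 V > V_CE(sat), so the active-region assumption holds.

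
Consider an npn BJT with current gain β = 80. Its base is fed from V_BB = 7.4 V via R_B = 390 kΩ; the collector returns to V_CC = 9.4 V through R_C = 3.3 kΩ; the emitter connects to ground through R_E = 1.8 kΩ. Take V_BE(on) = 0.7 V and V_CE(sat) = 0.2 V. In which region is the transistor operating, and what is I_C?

active; I_C ≈ 1 mA

Assume active. Base-emitter loop: I_B = (V_BB − V_BE)/(R_B + (β+1)R_E) = (7.4 − 0.7)/(390 + 81×1.8) = 0.0125 mA.
I_C = β·I_B = 80×0.0125 = 1 mA.
V_CE = V_CC − I_C·R_C − I_E·R_E = 9.4 − 1×3.3 − 1.01×1.8 = 4.28 V > V_CE(sat), so the active-region assumption holds.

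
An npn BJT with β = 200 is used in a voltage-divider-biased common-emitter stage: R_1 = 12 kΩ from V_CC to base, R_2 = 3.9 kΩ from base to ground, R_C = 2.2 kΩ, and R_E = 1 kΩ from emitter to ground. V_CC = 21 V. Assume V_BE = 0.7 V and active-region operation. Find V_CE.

V_CE ≈ 7 V

Thevenize the base divider: V_Th = V_CC·R_2/(R_1+R_2) = 21×3.9/15.9 = 5.15 V, R_Th = R_1‖R_2 = 2.94 kΩ.
Base-emitter loop: V_Th = I_B·R_Th + V_BE + (β+1)I_B·R_E, so I_B = (5.15 − 0.7) / (2.94 + 201×1) = 0.0218 mA.
I_C = β·I_B = 200×0.0218 = 4.36 mA, and I_E = (β+1)I_B = 4.39 mA.
V_CE = V_CC − I_C·R_C − I_E·R_E = 21 − 4.36×2.2 − 4.39×1 = 7.01 V.
V_CE = 7.01 V > 0.2 V confirms active-region operation.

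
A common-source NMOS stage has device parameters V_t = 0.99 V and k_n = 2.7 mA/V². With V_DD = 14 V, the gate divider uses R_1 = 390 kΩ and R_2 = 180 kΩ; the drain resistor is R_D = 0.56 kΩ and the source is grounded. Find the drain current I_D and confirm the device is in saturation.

V_G = V_DD·R_2/(R_1+R_2) = 14×180/570 = 4.42 V. With the source grounded, V_GS = V_G = 4.42 V.
Assume saturation: I_D = (k_n/2)(V_GS − V_t)² = (2.7/2)×(4.42 − 0.99)² = 1.35×3.43² = 15.9 mA.
V_DS = V_DD − I_D·R_D = 14 − 15.9×0.56 = 5.1 V.
Saturation requires V_DS ≥ V_GS − V_t = 3.43 V; 5.1 ≥ 3.43 ✓.

I_D ≈ 16 mA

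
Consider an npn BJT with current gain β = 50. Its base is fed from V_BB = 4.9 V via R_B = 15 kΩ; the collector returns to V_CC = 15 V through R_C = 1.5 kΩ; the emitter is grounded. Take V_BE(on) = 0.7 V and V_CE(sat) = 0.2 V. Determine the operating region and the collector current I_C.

saturation; I_C ≈ 9.9 mA

Assume active: I_B = (4.9 − 0.7)/15 = 0.28 mA, giving I_C = β·I_B = 14 mA.
But then V_CE = 15 − 14×1.5 = -6 V < V_CE(sat) = 0.2 V — impossible in the active region.
So the transistor is saturated. With V_CE = 0.2 V, I_C = (V_CC − 0.2)/R_C = 14.8/1.5 = 9.87 mA.
Check: β·I_B = 14 mA > I_C = 9.87 mA, confirming saturation.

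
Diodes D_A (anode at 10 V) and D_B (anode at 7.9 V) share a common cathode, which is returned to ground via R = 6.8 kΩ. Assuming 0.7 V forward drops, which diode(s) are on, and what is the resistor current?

Only D_A conducts; I_R ≈ 1.4 mA

Assume both conduct. Then node N would need to be at both 10−0.7 = 9.3 V and 7.9−0.7 = 7.2 V, which is impossible.
Assume only D_A conducts: V_N = 10 − 0.7 = 9.3 V, so I_R = 9.3/6.8 = 1.37 mA.
Check D_B: its anode-to-cathode voltage is 7.9 − 9.3 = -1.4 V < 0.7 V, so it is off. The assumption is consistent.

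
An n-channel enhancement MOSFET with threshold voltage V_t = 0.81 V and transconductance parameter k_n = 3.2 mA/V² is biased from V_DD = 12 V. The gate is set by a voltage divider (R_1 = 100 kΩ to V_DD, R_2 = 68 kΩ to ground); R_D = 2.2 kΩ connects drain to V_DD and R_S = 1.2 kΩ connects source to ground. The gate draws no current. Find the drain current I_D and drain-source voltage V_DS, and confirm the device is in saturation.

I_D ≈ 2.4 mA, V_DS ≈ 4 V

V_G = V_DD·R_2/(R_1+R_2) = 12×68/168 = 4.86 V.
Assume saturation: I_D = (k_n/2)(V_GS − V_t)² with V_GS = V_G − I_D·R_S = 4.86 − 1.2·I_D.
Substituting gives 2.3·I_D² − 16.5·I_D + 26.2 = 0, with roots I_D = 2.36 or 4.82 mA.
The root I_D = 4.82 mA gives V_GS = -0.925 V ≤ V_t, so take I_D = 2.36 mA.
Then V_GS = 2.02 V and V_DS = V_DD − I_D(R_D+R_S) = 12 − 2.36×3.4 = 3.97 V.
Saturation requires V_DS ≥ V_GS − V_t = 1.21 V; 3.97 ≥ 1.21 ✓.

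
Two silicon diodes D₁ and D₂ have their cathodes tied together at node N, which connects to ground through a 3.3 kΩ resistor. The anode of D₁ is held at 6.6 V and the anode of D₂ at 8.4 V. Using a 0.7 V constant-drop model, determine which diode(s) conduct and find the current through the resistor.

Assume both conduct. Then node N would need to be at both 6.6−0.7 = 5.9 V and 8.4−0.7 = 7.7 V, which is impossible.
Assume only D₂ conducts: V_N = 8.4 − 0.7 = 7.7 V, so I_R = 7.7/3.3 = 2.33 mA.
Check D₁: its anode-to-cathode voltage is 6.6 − 7.7 = -1.1 V < 0.7 V, so it is off. The assumption is consistent.

Only D₂ conducts; I_R ≈ 2.3 mA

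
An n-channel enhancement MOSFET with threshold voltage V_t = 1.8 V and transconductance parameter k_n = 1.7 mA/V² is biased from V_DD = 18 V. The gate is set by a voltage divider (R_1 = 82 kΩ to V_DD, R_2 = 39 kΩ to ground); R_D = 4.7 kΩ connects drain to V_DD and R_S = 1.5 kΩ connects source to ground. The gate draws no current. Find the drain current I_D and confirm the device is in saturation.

I_D ≈ 1.7 mA

V_G = V_DD·R_2/(R_1+R_2) = 18×39/121 = 5.8 V.
Assume saturation: I_D = (k_n/2)(V_GS − V_t)² with V_GS = V_G − I_D·R_S = 5.8 − 1.5·I_D.
Substituting gives 1.91·I_D² − 11.2·I_D + 13.6 = 0, with roots I_D = 1.72 or 4.14 mA.
The root I_D = 4.14 mA gives V_GS = -0.407 V ≤ V_t, so take I_D = 1.72 mA.
Then V_GS = 3.22 V and V_DS = V_DD − I_D(R_D+R_S) = 18 − 1.72×6.2 = 7.34 V.
Saturation requires V_DS ≥ V_GS − V_t = 1.42 V; 7.34 ≥ 1.42 ✓.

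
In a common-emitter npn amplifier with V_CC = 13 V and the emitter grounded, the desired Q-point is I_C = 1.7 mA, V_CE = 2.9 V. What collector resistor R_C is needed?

Collector loop: V_CC = I_C·R_C + V_CE.
R_C = (V_CC − V_CE)/I_C = (13 − 2.9)/1.7 = 5.94 kΩ.

R_C ≈ 5.9 kΩ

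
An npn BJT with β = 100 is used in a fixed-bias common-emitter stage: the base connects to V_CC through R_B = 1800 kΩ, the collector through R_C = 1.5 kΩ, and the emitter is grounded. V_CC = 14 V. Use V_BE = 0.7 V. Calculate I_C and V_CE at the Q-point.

I_C ≈ 0.74 mA, V_CE ≈ 13 V

Base loop: V_CC = I_B·R_B + V_BE, so I_B = (14 − 0.7)/1800 kΩ = 0.00739 mA.
In the active region I_C = β·I_B = 100 × 0.00739 = 0.739 mA.
Collector loop: V_CE = V_CC − I_C·R_C = 14 − 0.739×1.5 = 12.9 V.
Since V_CE = 12.9 V > V_CE(sat) ≈ 0.2 V, the transistor is in the active region as assumed.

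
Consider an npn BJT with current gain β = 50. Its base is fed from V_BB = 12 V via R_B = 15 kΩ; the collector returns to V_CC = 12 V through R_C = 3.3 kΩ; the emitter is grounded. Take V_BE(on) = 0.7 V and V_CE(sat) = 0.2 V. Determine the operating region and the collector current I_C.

saturation; I_C ≈ 3.6 mA

Assume active: I_B = (12 − 0.7)/15 = 0.753 mA, giving I_C = β·I_B = 37.7 mA.
But then V_CE = 12 − 37.7×3.3 = -112 V < V_CE(sat) = 0.2 V — impossible in the active region.
So the transistor is saturated. With V_CE = 0.2 V, I_C = (V_CC − 0.2)/R_C = 11.8/3.3 = 3.58 mA.
Check: β·I_B = 37.7 mA > I_C = 3.58 mA, confirming saturation.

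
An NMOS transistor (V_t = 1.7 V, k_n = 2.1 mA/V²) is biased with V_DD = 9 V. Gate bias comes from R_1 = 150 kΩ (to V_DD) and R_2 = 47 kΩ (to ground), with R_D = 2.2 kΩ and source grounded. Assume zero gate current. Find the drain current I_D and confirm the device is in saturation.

I_D ≈ 0.21 mA

V_G = V_DD·R_2/(R_1+R_2) = 9×47/197 = 2.15 V. With the source grounded, V_GS = V_G = 2.15 V.
Assume saturation: I_D = (k_n/2)(V_GS − V_t)² = (2.1/2)×(2.15 − 1.7)² = 1.05×0.447² = 0.21 mA.
V_DS = V_DD − I_D·R_D = 9 − 0.21×2.2 = 8.54 V.
Saturation requires V_DS ≥ V_GS − V_t = 0.447 V; 8.54 ≥ 0.447 ✓.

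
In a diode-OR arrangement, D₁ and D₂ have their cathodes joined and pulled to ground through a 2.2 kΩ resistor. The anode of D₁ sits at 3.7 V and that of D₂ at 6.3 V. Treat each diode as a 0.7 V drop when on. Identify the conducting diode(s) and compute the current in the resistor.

Assume both conduct. Then node N would need to be at both 3.7−0.7 = 3 V and 6.3−0.7 = 5.6 V, which is impossible.
Assume only D₂ conducts: V_N = 6.3 − 0.7 = 5.6 V, so I_R = 5.6/2.2 = 2.55 mA.
Check D₁: its anode-to-cathode voltage is 3.7 − 5.6 = -1.9 V < 0.7 V, so it is off. The assumption is consistent.

Only D₂ conducts; I_R ≈ 2.5 mA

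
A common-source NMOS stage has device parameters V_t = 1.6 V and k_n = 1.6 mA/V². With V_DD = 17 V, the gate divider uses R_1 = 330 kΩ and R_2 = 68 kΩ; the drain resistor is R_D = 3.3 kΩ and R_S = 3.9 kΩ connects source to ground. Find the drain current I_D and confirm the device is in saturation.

V_G = V_DD·R_2/(R_1+R_2) = 17×68/398 = 2.9 V.
Assume saturation: I_D = (k_n/2)(V_GS − V_t)² with V_GS = V_G − I_D·R_S = 2.9 − 3.9·I_D.
Substituting gives 12.2·I_D² − 9.14·I_D + 1.36 = 0, with roots I_D = 0.205 or 0.546 mA.
The root I_D = 0.546 mA gives V_GS = 0.774 V ≤ V_t, so take I_D = 0.205 mA.
Then V_GS = 2.11 V and V_DS = V_DD − I_D(R_D+R_S) = 17 − 0.205×7.2 = 15.5 V.
Saturation requires V_DS ≥ V_GS − V_t = 0.506 V; 15.5 ≥ 0.506 ✓.

I_D ≈ 0.2 mA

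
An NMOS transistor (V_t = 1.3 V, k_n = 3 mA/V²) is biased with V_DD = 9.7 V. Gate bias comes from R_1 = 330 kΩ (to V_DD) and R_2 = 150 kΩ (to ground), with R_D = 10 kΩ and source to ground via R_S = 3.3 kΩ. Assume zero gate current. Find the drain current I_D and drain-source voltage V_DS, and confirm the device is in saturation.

I_D ≈ 0.37 mA, V_DS ≈ 4.7 V

V_G = V_DD·R_2/(R_1+R_2) = 9.7×150/480 = 3.03 V.
Assume saturation: I_D = (k_n/2)(V_GS − V_t)² with V_GS = V_G − I_D·R_S = 3.03 − 3.3·I_D.
Substituting gives 16.3·I_D² − 18.1·I_D + 4.5 = 0, with roots I_D = 0.373 or 0.737 mA.
The root I_D = 0.737 mA gives V_GS = 0.599 V ≤ V_t, so take I_D = 0.373 mA.
Then V_GS = 1.8 V and V_DS = V_DD − I_D(R_D+R_S) = 9.7 − 0.373×13.3 = 4.73 V.
Saturation requires V_DS ≥ V_GS − V_t = 0.499 V; 4.73 ≥ 0.499 ✓.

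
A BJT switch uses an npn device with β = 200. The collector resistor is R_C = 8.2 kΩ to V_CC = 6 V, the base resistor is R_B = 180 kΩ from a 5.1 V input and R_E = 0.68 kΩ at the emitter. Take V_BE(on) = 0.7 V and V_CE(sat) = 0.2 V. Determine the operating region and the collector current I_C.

Assume active: I_B = (5.1 − 0.7)/(180 + 201×0.68) = 0.0139 mA, I_C = β·I_B = 2.78 mA.
Then V_CE = 6 − 2.78×8.2 − 2.79×0.68 = -18.7 V < 0.2 V — the active assumption fails.
Re-solve with V_CE = 0.2 V. KCL at the emitter: V_E/R_E = (V_BB−0.7−V_E)/R_B + (V_CC−0.2−V_E)/R_C, giving V_E = 0.458 V.
I_C = (V_CC − 0.2 − V_E)/R_C = (5.8 − 0.458)/8.2 = 0.651 mA.
Check: I_B = (4.4 − 0.458)/180 = 0.0219 mA, and β·I_B = 4.38 mA > I_C, confirming saturation.

saturation; I_C ≈ 0.65 mA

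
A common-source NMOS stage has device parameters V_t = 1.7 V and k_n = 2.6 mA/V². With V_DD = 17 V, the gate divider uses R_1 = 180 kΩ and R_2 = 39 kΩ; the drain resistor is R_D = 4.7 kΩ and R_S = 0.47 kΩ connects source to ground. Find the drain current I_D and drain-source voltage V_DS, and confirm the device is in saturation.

V_G = V_DD·R_2/(R_1+R_2) = 17×39/219 = 3.03 V.
Assume saturation: I_D = (k_n/2)(V_GS − V_t)² with V_GS = V_G − I_D·R_S = 3.03 − 0.47·I_D.
Substituting gives 0.287·I_D² − 2.62·I_D + 2.29 = 0, with roots I_D = 0.978 or 8.15 mA.
The root I_D = 8.15 mA gives V_GS = -0.804 V ≤ V_t, so take I_D = 0.978 mA.
Then V_GS = 2.57 V and V_DS = V_DD − I_D(R_D+R_S) = 17 − 0.978×5.17 = 11.9 V.
Saturation requires V_DS ≥ V_GS − V_t = 0.868 V; 11.9 ≥ 0.868 ✓.

I_D ≈ 0.98 mA, V_DS ≈ 12 V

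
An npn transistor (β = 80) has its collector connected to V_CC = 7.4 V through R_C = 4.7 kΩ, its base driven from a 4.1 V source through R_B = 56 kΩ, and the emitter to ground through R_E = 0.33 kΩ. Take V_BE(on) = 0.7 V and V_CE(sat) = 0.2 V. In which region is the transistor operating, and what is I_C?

saturation; I_C ≈ 1.4 mA

Assume active: I_B = (4.1 − 0.7)/(56 + 81×0.33) = 0.0411 mA, I_C = β·I_B = 3.29 mA.
Then V_CE = 7.4 − 3.29×4.7 − 3.33×0.33 = -9.15 V < 0.2 V — the active assumption fails.
Re-solve with V_CE = 0.2 V. KCL at the emitter: V_E/R_E = (V_BB−0.7−V_E)/R_B + (V_CC−0.2−V_E)/R_C, giving V_E = 0.488 V.
I_C = (V_CC − 0.2 − V_E)/R_C = (7.2 − 0.488)/4.7 = 1.43 mA.
Check: I_B = (3.4 − 0.488)/56 = 0.052 mA, and β·I_B = 4.16 mA > I_C, confirming saturation.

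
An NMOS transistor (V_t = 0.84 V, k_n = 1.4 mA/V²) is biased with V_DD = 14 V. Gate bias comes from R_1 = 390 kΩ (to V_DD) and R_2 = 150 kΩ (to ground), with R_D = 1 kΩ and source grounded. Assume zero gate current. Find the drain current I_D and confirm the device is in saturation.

I_D ≈ 6.5 mA

V_G = V_DD·R_2/(R_1+R_2) = 14×150/540 = 3.89 V. With the source grounded, V_GS = V_G = 3.89 V.
Assume saturation: I_D = (k_n/2)(V_GS − V_t)² = (1.4/2)×(3.89 − 0.84)² = 0.7×3.05² = 6.51 mA.
V_DS = V_DD − I_D·R_D = 14 − 6.51×1 = 7.49 V.
Saturation requires V_DS ≥ V_GS − V_t = 3.05 V; 7.49 ≥ 3.05 ✓.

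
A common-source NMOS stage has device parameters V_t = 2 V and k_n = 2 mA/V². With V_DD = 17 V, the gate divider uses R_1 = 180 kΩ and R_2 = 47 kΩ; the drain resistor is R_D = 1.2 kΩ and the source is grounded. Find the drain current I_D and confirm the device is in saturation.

I_D ≈ 2.3 mA

V_G = V_DD·R_2/(R_1+R_2) = 17×47/227 = 3.52 V. With the source grounded, V_GS = V_G = 3.52 V.
Assume saturation: I_D = (k_n/2)(V_GS − V_t)² = (2/2)×(3.52 − 2)² = 1×1.52² = 2.31 mA.
V_DS = V_DD − I_D·R_D = 17 − 2.31×1.2 = 14.2 V.
Saturation requires V_DS ≥ V_GS − V_t = 1.52 V; 14.2 ≥ 1.52 ✓.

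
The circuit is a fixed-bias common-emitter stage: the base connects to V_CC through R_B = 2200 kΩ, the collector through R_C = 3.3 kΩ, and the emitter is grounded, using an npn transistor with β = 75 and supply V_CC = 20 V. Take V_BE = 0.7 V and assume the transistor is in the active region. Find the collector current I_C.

I_C ≈ 0.66 mA

Base loop: V_CC = I_B·R_B + V_BE, so I_B = (20 − 0.7)/2200 kΩ = 0.00877 mA.
In the active region I_C = β·I_B = 75 × 0.00877 = 0.658 mA.
Collector loop: V_CE = V_CC − I_C·R_C = 20 − 0.658×3.3 = 17.8 V.
Since V_CE = 17.8 V > V_CE(sat) ≈ 0.2 V, the transistor is in the active region as assumed.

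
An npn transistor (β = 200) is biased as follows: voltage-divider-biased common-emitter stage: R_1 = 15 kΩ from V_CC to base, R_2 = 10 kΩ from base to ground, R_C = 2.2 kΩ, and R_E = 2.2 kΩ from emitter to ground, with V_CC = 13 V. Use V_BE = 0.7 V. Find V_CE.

Thevenize the base divider: V_Th = V_CC·R_2/(R_1+R_2) = 13×10/25 = 5.2 V, R_Th = R_1‖R_2 = 6 kΩ.
Base-emitter loop: V_Th = I_B·R_Th + V_BE + (β+1)I_B·R_E, so I_B = (5.2 − 0.7) / (6 + 201×2.2) = 0.01 mA.
I_C = β·I_B = 200×0.01 = 2.01 mA, and I_E = (β+1)I_B = 2.02 mA.
V_CE = V_CC − I_C·R_C − I_E·R_E = 13 − 2.01×2.2 − 2.02×2.2 = 4.14 V.
V_CE = 4.14 V > 0.2 V confirms active-region operation.

V_CE ≈ 4.1 V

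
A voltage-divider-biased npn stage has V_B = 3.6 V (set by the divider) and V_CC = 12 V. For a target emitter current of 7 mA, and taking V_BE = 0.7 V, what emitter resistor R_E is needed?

V_E = V_B − V_BE = 3.6 − 0.7 = 2.9 V.
R_E = V_E / I_E = 2.9 / 7 = 0.414 kΩ.

R_E ≈ 0.41 kΩ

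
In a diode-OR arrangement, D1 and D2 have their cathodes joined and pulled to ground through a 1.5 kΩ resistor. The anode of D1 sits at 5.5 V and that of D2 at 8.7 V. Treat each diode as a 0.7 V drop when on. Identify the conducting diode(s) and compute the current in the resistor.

Assume both conduct. Then node N would need to be at both 5.5−0.7 = 4.8 V and 8.7−0.7 = 8 V, which is impossible.
Assume only D2 conducts: V_N = 8.7 − 0.7 = 8 V, so I_R = 8/1.5 = 5.33 mA.
Check D1: its anode-to-cathode voltage is 5.5 − 8 = -2.5 V < 0.7 V, so it is off. The assumption is consistent.

Only D2 conducts; I_R ≈ 5.3 mA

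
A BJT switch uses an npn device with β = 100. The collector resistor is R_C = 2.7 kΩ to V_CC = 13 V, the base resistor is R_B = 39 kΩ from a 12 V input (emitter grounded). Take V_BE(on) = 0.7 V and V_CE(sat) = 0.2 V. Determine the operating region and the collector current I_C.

saturation; I_C ≈ 4.7 mA

Assume active: I_B = (12 − 0.7)/39 = 0.29 mA, giving I_C = β·I_B = 29 mA.
But then V_CE = 13 − 29×2.7 = -65.2 V < V_CE(sat) = 0.2 V — impossible in the active region.
So the transistor is saturated. With V_CE = 0.2 V, I_C = (V_CC − 0.2)/R_C = 12.8/2.7 = 4.74 mA.
Check: β·I_B = 29 mA > I_C = 4.74 mA, confirming saturation.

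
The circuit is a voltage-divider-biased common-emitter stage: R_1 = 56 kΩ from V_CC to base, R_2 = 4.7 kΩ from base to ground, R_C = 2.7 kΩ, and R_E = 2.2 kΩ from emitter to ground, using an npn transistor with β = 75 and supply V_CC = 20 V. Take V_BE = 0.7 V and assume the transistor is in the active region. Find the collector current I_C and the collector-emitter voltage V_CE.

I_C ≈ 0.37 mA, V_CE ≈ 18 V

Thevenize the base divider: V_Th = V_CC·R_2/(R_1+R_2) = 20×4.7/60.7 = 1.55 V, R_Th = R_1‖R_2 = 4.34 kΩ.
Base-emitter loop: V_Th = I_B·R_Th + V_BE + (β+1)I_B·R_E, so I_B = (1.55 − 0.7) / (4.34 + 76×2.2) = 0.00495 mA.
I_C = β·I_B = 75×0.00495 = 0.371 mA, and I_E = (β+1)I_B = 0.376 mA.
V_CE = V_CC − I_C·R_C − I_E·R_E = 20 − 0.371×2.7 − 0.376×2.2 = 18.2 V.
V_CE = 18.2 V > 0.2 V confirms active-region operation.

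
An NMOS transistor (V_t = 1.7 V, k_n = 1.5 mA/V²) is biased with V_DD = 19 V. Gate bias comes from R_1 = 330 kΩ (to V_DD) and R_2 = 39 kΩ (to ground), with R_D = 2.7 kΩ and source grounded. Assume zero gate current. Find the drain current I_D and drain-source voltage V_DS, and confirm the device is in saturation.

V_G = V_DD·R_2/(R_1+R_2) = 19×39/369 = 2.01 V. With the source grounded, V_GS = V_G = 2.01 V.
Assume saturation: I_D = (k_n/2)(V_GS − V_t)² = (1.5/2)×(2.01 − 1.7)² = 0.75×0.308² = 0.0712 mA.
V_DS = V_DD − I_D·R_D = 19 − 0.0712×2.7 = 18.8 V.
Saturation requires V_DS ≥ V_GS − V_t = 0.308 V; 18.8 ≥ 0.308 ✓.

I_D ≈ 0.071 mA, V_DS ≈ 19 V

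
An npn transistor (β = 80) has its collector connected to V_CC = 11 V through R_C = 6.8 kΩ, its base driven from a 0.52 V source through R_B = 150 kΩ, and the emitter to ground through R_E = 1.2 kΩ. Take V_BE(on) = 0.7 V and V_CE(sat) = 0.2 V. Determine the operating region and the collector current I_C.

cutoff; I_C ≈ 0

V_BB = 0.52 V ≤ V_BE(on) = 0.7 V, so the base-emitter junction is not forward biased.
The transistor is in cutoff: I_B = I_C = 0.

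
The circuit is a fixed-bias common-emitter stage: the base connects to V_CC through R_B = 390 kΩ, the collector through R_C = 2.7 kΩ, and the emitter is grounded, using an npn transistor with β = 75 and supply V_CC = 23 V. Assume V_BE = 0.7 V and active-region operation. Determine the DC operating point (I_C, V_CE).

I_C ≈ 4.3 mA, V_CE ≈ 11 V

Base loop: V_CC = I_B·R_B + V_BE, so I_B = (23 − 0.7)/390 kΩ = 0.0572 mA.
In the active region I_C = β·I_B = 75 × 0.0572 = 4.29 mA.
Collector loop: V_CE = V_CC − I_C·R_C = 23 − 4.29×2.7 = 11.4 V.
Since V_CE = 11.4 V > V_CE(sat) ≈ 0.2 V, the transistor is in the active region as assumed.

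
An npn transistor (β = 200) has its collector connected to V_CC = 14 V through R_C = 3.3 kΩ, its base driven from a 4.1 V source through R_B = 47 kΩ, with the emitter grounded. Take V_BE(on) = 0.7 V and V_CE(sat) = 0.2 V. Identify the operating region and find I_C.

saturation; I_C ≈ 4.2 mA

Assume active: I_B = (4.1 − 0.7)/47 = 0.0723 mA, giving I_C = β·I_B = 14.5 mA.
But then V_CE = 14 − 14.5×3.3 = -33.7 V < V_CE(sat) = 0.2 V — impossible in the active region.
So the transistor is saturated. With V_CE = 0.2 V, I_C = (V_CC − 0.2)/R_C = 13.8/3.3 = 4.18 mA.
Check: β·I_B = 14.5 mA > I_C = 4.18 mA, confirming saturation.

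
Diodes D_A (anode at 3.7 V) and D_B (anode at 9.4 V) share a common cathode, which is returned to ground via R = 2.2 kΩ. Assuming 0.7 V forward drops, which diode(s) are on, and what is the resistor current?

Only D_B conducts; I_R ≈ 4 mA

Assume both conduct. Then node N would need to be at both 3.7−0.7 = 3 V and 9.4−0.7 = 8.7 V, which is impossible.
Assume only D_B conducts: V_N = 9.4 − 0.7 = 8.7 V, so I_R = 8.7/2.2 = 3.95 mA.
Check D_A: its anode-to-cathode voltage is 3.7 − 8.7 = -5 V < 0.7 V, so it is off. The assumption is consistent.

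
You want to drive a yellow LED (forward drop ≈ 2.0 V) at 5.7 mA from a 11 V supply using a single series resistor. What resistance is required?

R ≈ 1.6 kΩ

The resistor drops V_S − V_D = 11 − 2.0 = 9 V at 5.7 mA.
R = 9 V / 5.7 mA = 1.58 kΩ.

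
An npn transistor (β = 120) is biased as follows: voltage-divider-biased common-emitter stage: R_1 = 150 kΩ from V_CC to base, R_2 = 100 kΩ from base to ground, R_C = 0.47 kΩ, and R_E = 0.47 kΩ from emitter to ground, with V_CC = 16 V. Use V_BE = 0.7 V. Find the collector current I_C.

I_C ≈ 5.9 mA

Thevenize the base divider: V_Th = V_CC·R_2/(R_1+R_2) = 16×100/250 = 6.4 V, R_Th = R_1‖R_2 = 60 kΩ.
Base-emitter loop: V_Th = I_B·R_Th + V_BE + (β+1)I_B·R_E, so I_B = (6.4 − 0.7) / (60 + 121×0.47) = 0.0488 mA.
I_C = β·I_B = 120×0.0488 = 5.85 mA, and I_E = (β+1)I_B = 5.9 mA.
V_CE = V_CC − I_C·R_C − I_E·R_E = 16 − 5.85×0.47 − 5.9×0.47 = 10.5 V.
V_CE = 10.5 V > 0.2 V confirms active-region operation.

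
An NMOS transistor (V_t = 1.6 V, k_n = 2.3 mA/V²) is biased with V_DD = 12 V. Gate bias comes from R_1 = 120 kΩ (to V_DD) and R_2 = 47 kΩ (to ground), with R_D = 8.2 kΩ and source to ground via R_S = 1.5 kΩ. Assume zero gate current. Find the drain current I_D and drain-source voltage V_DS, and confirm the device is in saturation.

I_D ≈ 0.67 mA, V_DS ≈ 5.5 V

V_G = V_DD·R_2/(R_1+R_2) = 12×47/167 = 3.38 V.
Assume saturation: I_D = (k_n/2)(V_GS − V_t)² with V_GS = V_G − I_D·R_S = 3.38 − 1.5·I_D.
Substituting gives 2.59·I_D² − 7.13·I_D + 3.63 = 0, with roots I_D = 0.674 or 2.08 mA.
The root I_D = 2.08 mA gives V_GS = 0.255 V ≤ V_t, so take I_D = 0.674 mA.
Then V_GS = 2.37 V and V_DS = V_DD − I_D(R_D+R_S) = 12 − 0.674×9.7 = 5.46 V.
Saturation requires V_DS ≥ V_GS − V_t = 0.766 V; 5.46 ≥ 0.766 ✓.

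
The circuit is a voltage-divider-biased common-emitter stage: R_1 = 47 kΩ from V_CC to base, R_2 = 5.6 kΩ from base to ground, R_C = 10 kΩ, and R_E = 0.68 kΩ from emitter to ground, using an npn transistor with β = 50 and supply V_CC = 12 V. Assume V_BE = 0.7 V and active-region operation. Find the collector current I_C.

I_C ≈ 0.73 mA

Thevenize the base divider: V_Th = V_CC·R_2/(R_1+R_2) = 12×5.6/52.6 = 1.28 V, R_Th = R_1‖R_2 = 5 kΩ.
Base-emitter loop: V_Th = I_B·R_Th + V_BE + (β+1)I_B·R_E, so I_B = (1.28 − 0.7) / (5 + 51×0.68) = 0.0146 mA.
I_C = β·I_B = 50×0.0146 = 0.728 mA, and I_E = (β+1)I_B = 0.742 mA.
V_CE = V_CC − I_C·R_C − I_E·R_E = 12 − 0.728×10 − 0.742×0.68 = 4.22 V.
V_CE = 4.22 V > 0.2 V confirms active-region operation.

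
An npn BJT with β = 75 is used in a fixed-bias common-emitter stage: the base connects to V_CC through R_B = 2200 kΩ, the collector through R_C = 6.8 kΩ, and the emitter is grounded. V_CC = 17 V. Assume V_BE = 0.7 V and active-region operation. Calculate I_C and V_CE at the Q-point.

I_C ≈ 0.56 mA, V_CE ≈ 13 V

Base loop: V_CC = I_B·R_B + V_BE, so I_B = (17 − 0.7)/2200 kΩ = 0.00741 mA.
In the active region I_C = β·I_B = 75 × 0.00741 = 0.556 mA.
Collector loop: V_CE = V_CC − I_C·R_C = 17 − 0.556×6.8 = 13.2 V.
Since V_CE = 13.2 V > V_CE(sat) ≈ 0.2 V, the transistor is in the active region as assumed.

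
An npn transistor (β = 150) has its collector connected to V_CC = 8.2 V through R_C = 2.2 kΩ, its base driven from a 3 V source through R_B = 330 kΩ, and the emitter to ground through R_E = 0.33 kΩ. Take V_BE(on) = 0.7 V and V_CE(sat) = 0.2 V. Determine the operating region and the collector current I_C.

active; I_C ≈ 0.91 mA

Assume active. Base-emitter loop: I_B = (V_BB − V_BE)/(R_B + (β+1)R_E) = (3 − 0.7)/(330 + 151×0.33) = 0.00606 mA.
I_C = β·I_B = 150×0.00606 = 0.908 mA.
V_CE = V_CC − I_C·R_C − I_E·R_E = 8.2 − 0.908×2.2 − 0.914×0.33 = 5.9 V > V_CE(sat), so the active-region assumption holds.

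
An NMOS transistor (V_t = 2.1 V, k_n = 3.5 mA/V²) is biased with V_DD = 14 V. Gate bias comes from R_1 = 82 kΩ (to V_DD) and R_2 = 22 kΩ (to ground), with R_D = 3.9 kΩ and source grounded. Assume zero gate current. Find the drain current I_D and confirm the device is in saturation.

I_D ≈ 1.3 mA

V_G = V_DD·R_2/(R_1+R_2) = 14×22/104 = 2.96 V. With the source grounded, V_GS = V_G = 2.96 V.
Assume saturation: I_D = (k_n/2)(V_GS − V_t)² = (3.5/2)×(2.96 − 2.1)² = 1.75×0.862² = 1.3 mA.
V_DS = V_DD − I_D·R_D = 14 − 1.3×3.9 = 8.93 V.
Saturation requires V_DS ≥ V_GS − V_t = 0.862 V; 8.93 ≥ 0.862 ✓.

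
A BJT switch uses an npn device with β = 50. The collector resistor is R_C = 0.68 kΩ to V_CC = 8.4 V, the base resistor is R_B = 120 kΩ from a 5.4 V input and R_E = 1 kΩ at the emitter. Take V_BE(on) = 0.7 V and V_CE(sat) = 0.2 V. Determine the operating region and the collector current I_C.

Assume active. Base-emitter loop: I_B = (V_BB − V_BE)/(R_B + (β+1)R_E) = (5.4 − 0.7)/(120 + 51×1) = 0.0275 mA.
I_C = β·I_B = 50×0.0275 = 1.37 mA.
V_CE = V_CC − I_C·R_C − I_E·R_E = 8.4 − 1.37×0.68 − 1.4×1 = 6.06 V > V_CE(sat), so the active-region assumption holds.

active; I_C ≈ 1.4 mA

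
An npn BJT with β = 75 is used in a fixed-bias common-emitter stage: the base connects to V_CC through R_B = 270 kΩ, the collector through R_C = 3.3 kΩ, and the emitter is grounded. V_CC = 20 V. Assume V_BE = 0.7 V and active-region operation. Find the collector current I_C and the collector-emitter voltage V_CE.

I_C ≈ 5.4 mA, V_CE ≈ 2.3 V

Base loop: V_CC = I_B·R_B + V_BE, so I_B = (20 − 0.7)/270 kΩ = 0.0715 mA.
In the active region I_C = β·I_B = 75 × 0.0715 = 5.36 mA.
Collector loop: V_CE = V_CC − I_C·R_C = 20 − 5.36×3.3 = 2.31 V.
Since V_CE = 2.31 V > V_CE(sat) ≈ 0.2 V, the transistor is in the active region as assumed.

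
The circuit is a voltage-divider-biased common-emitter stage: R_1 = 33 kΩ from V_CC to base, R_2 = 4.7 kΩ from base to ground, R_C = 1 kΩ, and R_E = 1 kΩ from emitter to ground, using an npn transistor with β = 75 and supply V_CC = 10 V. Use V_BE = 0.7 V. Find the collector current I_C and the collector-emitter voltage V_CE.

I_C ≈ 0.51 mA, V_CE ≈ 9 V

Thevenize the base divider: V_Th = V_CC·R_2/(R_1+R_2) = 10×4.7/37.7 = 1.25 V, R_Th = R_1‖R_2 = 4.11 kΩ.
Base-emitter loop: V_Th = I_B·R_Th + V_BE + (β+1)I_B·R_E, so I_B = (1.25 − 0.7) / (4.11 + 76×1) = 0.00682 mA.
I_C = β·I_B = 75×0.00682 = 0.512 mA, and I_E = (β+1)I_B = 0.519 mA.
V_CE = V_CC − I_C·R_C − I_E·R_E = 10 − 0.512×1 − 0.519×1 = 8.97 V.
V_CE = 8.97 V > 0.2 V confirms active-region operation.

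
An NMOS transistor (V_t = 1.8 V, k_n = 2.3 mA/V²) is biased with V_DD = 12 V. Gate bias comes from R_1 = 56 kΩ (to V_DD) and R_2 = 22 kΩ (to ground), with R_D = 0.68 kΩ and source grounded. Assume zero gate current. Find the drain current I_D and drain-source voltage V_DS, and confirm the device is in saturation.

I_D ≈ 2.9 mA, V_DS ≈ 10 V

V_G = V_DD·R_2/(R_1+R_2) = 12×22/78 = 3.38 V. With the source grounded, V_GS = V_G = 3.38 V.
Assume saturation: I_D = (k_n/2)(V_GS − V_t)² = (2.3/2)×(3.38 − 1.8)² = 1.15×1.58² = 2.89 mA.
V_DS = V_DD − I_D·R_D = 12 − 2.89×0.68 = 10 V.
Saturation requires V_DS ≥ V_GS − V_t = 1.58 V; 10 ≥ 1.58 ✓.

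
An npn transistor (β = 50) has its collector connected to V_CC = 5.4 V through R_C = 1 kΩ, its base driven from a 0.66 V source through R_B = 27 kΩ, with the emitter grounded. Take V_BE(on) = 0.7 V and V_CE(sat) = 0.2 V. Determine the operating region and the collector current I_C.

V_BB = 0.66 V ≤ V_BE(on) = 0.7 V, so the base-emitter junction is not forward biased.
The transistor is in cutoff: I_B = I_C = 0.

cutoff; I_C ≈ 0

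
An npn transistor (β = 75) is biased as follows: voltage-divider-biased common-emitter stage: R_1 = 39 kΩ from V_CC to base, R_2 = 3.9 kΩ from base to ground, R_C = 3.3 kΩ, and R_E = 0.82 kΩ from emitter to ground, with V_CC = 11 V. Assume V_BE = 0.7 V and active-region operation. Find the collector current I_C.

I_C ≈ 0.34 mA

Thevenize the base divider: V_Th = V_CC·R_2/(R_1+R_2) = 11×3.9/42.9 = 1 V, R_Th = R_1‖R_2 = 3.55 kΩ.
Base-emitter loop: V_Th = I_B·R_Th + V_BE + (β+1)I_B·R_E, so I_B = (1 − 0.7) / (3.55 + 76×0.82) = 0.00455 mA.
I_C = β·I_B = 75×0.00455 = 0.342 mA, and I_E = (β+1)I_B = 0.346 mA.
V_CE = V_CC − I_C·R_C − I_E·R_E = 11 − 0.342×3.3 − 0.346×0.82 = 9.59 V.
V_CE = 9.59 V > 0.2 V confirms active-region operation.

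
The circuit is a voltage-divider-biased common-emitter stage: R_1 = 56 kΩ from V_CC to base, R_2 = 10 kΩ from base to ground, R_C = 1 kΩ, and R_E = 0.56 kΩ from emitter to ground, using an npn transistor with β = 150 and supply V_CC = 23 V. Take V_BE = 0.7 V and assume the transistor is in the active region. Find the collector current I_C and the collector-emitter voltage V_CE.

I_C ≈ 4.5 mA, V_CE ≈ 16 V

Thevenize the base divider: V_Th = V_CC·R_2/(R_1+R_2) = 23×10/66 = 3.48 V, R_Th = R_1‖R_2 = 8.48 kΩ.
Base-emitter loop: V_Th = I_B·R_Th + V_BE + (β+1)I_B·R_E, so I_B = (3.48 − 0.7) / (8.48 + 151×0.56) = 0.0299 mA.
I_C = β·I_B = 150×0.0299 = 4.49 mA, and I_E = (β+1)I_B = 4.52 mA.
V_CE = V_CC − I_C·R_C − I_E·R_E = 23 − 4.49×1 − 4.52×0.56 = 16 V.
V_CE = 16 V > 0.2 V confirms active-region operation.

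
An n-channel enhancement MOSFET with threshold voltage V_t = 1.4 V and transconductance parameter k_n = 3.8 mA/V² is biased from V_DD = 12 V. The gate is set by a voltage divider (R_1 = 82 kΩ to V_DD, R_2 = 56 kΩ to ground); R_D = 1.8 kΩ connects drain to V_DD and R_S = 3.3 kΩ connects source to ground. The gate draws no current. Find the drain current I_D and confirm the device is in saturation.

I_D ≈ 0.85 mA

V_G = V_DD·R_2/(R_1+R_2) = 12×56/138 = 4.87 V.
Assume saturation: I_D = (k_n/2)(V_GS − V_t)² with V_GS = V_G − I_D·R_S = 4.87 − 3.3·I_D.
Substituting gives 20.7·I_D² − 44.5·I_D + 22.9 = 0, with roots I_D = 0.849 or 1.3 mA.
The root I_D = 1.3 mA gives V_GS = 0.572 V ≤ V_t, so take I_D = 0.849 mA.
Then V_GS = 2.07 V and V_DS = V_DD − I_D(R_D+R_S) = 12 − 0.849×5.1 = 7.67 V.
Saturation requires V_DS ≥ V_GS − V_t = 0.668 V; 7.67 ≥ 0.668 ✓.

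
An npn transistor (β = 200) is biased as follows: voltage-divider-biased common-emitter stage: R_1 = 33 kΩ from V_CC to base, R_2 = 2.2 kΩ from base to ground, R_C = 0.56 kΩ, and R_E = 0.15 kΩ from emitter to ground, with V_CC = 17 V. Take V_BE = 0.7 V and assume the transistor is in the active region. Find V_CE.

Thevenize the base divider: V_Th = V_CC·R_2/(R_1+R_2) = 17×2.2/35.2 = 1.06 V, R_Th = R_1‖R_2 = 2.06 kΩ.
Base-emitter loop: V_Th = I_B·R_Th + V_BE + (β+1)I_B·R_E, so I_B = (1.06 − 0.7) / (2.06 + 201×0.15) = 0.0113 mA.
I_C = β·I_B = 200×0.0113 = 2.25 mA, and I_E = (β+1)I_B = 2.26 mA.
V_CE = V_CC − I_C·R_C − I_E·R_E = 17 − 2.25×0.56 − 2.26×0.15 = 15.4 V.
V_CE = 15.4 V > 0.2 V confirms active-region operation.

V_CE ≈ 15 V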